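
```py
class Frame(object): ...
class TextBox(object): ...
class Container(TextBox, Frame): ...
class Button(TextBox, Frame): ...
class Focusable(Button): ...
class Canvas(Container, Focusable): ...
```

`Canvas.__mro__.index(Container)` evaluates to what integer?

1

L[Canvas] = Canvas + merge(L[Container], L[Focusable], [Container Focusable])
  take Container:  [Container TextBox Frame object] + [Focusable Button TextBox Frame object] + [Container Focusable]
  take Focusable:  [TextBox Frame object] + [Focusable Button TextBox Frame object] + [Focusable]
  take Button:  [TextBox Frame object] + [Button TextBox Frame object]
  take TextBox:  [TextBox Frame object] + [TextBox Frame object]
  take Frame:  [Frame object] + [Frame object]
  take object:  [object] + [object]
MRO: Canvas Container Focusable Button TextBox Frame object
Container sits at index 1.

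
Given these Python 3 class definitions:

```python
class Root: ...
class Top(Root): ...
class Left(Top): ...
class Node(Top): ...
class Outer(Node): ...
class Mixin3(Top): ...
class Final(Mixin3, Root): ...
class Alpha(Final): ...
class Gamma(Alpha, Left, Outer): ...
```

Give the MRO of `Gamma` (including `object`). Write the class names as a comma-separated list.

L[Gamma] = Gamma + merge(L[Alpha], L[Left], L[Outer], [Alpha Left Outer])
  take Alpha:  [Alpha Final Mixin3 Top Root object] + [Left Top Root object] + [Outer Node Top Root object] + [Alpha Left Outer]
  take Final:  [Final Mixin3 Top Root object] + [Left Top Root object] + [Outer Node Top Root object] + [Left Outer]
  take Mixin3:  [Mixin3 Top Root object] + [Left Top Root object] + [Outer Node Top Root object] + [Left Outer]
  take Left:  [Top Root object] + [Left Top Root object] + [Outer Node Top Root object] + [Left Outer]
  take Outer:  [Top Root object] + [Top Root object] + [Outer Node Top Root object] + [Outer]
  take Node:  [Top Root object] + [Top Root object] + [Node Top Root object]
  take Top:  [Top Root object] + [Top Root object] + [Top Root object]
  take Root:  [Root object] + [Root object] + [Root object]
  take object:  [object] + [object] + [object]

Gamma, Alpha, Final, Mixin3, Left, Outer, Node, Top, Root, object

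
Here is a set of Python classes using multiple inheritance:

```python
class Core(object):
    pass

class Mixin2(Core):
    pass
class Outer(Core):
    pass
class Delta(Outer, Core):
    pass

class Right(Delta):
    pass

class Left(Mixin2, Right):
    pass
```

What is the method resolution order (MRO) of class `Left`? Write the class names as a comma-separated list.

Left, Mixin2, Right, Delta, Outer, Core, object

L[Left] = Left + merge(L[Mixin2], L[Right], [Mixin2 Right])
  take Mixin2:  [Mixin2 Core object] + [Right Delta Outer Core object] + [Mixin2 Right]
  take Right:  [Core object] + [Right Delta Outer Core object] + [Right]
  take Delta:  [Core object] + [Delta Outer Core object]
  take Outer:  [Core object] + [Outer Core object]
  take Core:  [Core object] + [Core object]
  take object:  [object] + [object]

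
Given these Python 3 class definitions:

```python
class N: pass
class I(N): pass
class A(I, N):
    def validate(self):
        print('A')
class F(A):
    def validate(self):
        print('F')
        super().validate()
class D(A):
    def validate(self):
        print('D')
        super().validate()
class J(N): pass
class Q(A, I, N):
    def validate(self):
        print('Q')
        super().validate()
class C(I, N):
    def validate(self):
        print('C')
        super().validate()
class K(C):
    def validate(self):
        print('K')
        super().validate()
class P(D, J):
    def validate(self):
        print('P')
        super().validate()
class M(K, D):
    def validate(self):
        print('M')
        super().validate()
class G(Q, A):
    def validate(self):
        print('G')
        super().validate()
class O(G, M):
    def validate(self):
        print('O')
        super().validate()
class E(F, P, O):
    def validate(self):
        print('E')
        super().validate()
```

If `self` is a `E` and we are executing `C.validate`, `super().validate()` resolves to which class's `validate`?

L[E] = E + merge(L[F], L[P], L[O], [F P O])
  take F:  [F A I N object] + [P D A I J N object] + [O G Q M K C D A I N object] + [F P O]
  take P:  [A I N object] + [P D A I J N object] + [O G Q M K C D A I N object] + [P O]
  take O:  [A I N object] + [D A I J N object] + [O G Q M K C D A I N object] + [O]
  take G:  [A I N object] + [D A I J N object] + [G Q M K C D A I N object]
  take Q:  [A I N object] + [D A I J N object] + [Q M K C D A I N object]
  take M:  [A I N object] + [D A I J N object] + [M K C D A I N object]
  take K:  [A I N object] + [D A I J N object] + [K C D A I N object]
  take C:  [A I N object] + [D A I J N object] + [C D A I N object]
  take D:  [A I N object] + [D A I J N object] + [D A I N object]
  take A:  [A I N object] + [A I J N object] + [A I N object]
  take I:  [I N object] + [I J N object] + [I N object]
  take J:  [N object] + [J N object] + [N object]
  take N:  [N object] + [N object] + [N object]
  take object:  [object] + [object] + [object]
MRO: E F P O G Q M K C D A I J N object
super() in C.validate on a E instance goes to the class after C in E's MRO: D.

D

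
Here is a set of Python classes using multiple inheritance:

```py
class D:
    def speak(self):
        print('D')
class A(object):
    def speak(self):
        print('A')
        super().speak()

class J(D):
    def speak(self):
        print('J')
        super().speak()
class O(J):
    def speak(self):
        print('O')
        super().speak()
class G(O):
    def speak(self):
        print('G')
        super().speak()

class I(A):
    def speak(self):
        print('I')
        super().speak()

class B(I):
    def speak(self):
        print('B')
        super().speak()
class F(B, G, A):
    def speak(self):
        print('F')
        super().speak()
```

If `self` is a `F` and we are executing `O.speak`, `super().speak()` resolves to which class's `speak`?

J

L[F] = F + merge(L[B], L[G], L[A], [B G A])
  take B:  [B I A object] + [G O J D object] + [A object] + [B G A]
  take I:  [I A object] + [G O J D object] + [A object] + [G A]
  take G:  [A object] + [G O J D object] + [A object] + [G A]
  take A:  [A object] + [O J D object] + [A object] + [A]
  take O:  [object] + [O J D object] + [object]
  take J:  [object] + [J D object] + [object]
  take D:  [object] + [D object] + [object]
  take object:  [object] + [object] + [object]
MRO: F B I G A O J D object
super() in O.speak on a F instance goes to the class after O in F's MRO: J.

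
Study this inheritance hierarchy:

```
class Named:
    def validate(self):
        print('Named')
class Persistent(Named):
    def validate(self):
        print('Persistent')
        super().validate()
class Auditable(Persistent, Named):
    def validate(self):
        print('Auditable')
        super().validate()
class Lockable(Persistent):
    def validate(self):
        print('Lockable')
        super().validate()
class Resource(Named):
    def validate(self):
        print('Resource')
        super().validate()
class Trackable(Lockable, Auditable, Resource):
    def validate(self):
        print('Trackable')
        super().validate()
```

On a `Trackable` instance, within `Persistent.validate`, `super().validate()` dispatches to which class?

Resource

L[Trackable] = Trackable + merge(L[Lockable], L[Auditable], L[Resource], [Lockable Auditable Resource])
  take Lockable:  [Lockable Persistent Named object] + [Auditable Persistent Named object] + [Resource Named object] + [Lockable Auditable Resource]
  take Auditable:  [Persistent Named object] + [Auditable Persistent Named object] + [Resource Named object] + [Auditable Resource]
  take Persistent:  [Persistent Named object] + [Persistent Named object] + [Resource Named object] + [Resource]
  take Resource:  [Named object] + [Named object] + [Resource Named object] + [Resource]
  take Named:  [Named object] + [Named object] + [Named object]
  take object:  [object] + [object] + [object]
MRO: Trackable Lockable Auditable Persistent Resource Named object
super() in Persistent.validate on a Trackable instance goes to the class after Persistent in Trackable's MRO: Resource.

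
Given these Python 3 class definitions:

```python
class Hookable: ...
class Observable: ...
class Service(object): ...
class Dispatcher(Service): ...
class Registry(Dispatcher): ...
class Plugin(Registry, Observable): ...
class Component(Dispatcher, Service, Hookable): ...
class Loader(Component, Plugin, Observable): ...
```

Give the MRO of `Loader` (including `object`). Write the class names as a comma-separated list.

L[Loader] = Loader + merge(L[Component], L[Plugin], L[Observable], [Component Plugin Observable])
  take Component:  [Component Dispatcher Service Hookable object] + [Plugin Registry Dispatcher Service Observable object] + [Observable object] + [Component Plugin Observable]
  take Plugin:  [Dispatcher Service Hookable object] + [Plugin Registry Dispatcher Service Observable object] + [Observable object] + [Plugin Observable]
  take Registry:  [Dispatcher Service Hookable object] + [Registry Dispatcher Service Observable object] + [Observable object] + [Observable]
  take Dispatcher:  [Dispatcher Service Hookable object] + [Dispatcher Service Observable object] + [Observable object] + [Observable]
  take Service:  [Service Hookable object] + [Service Observable object] + [Observable object] + [Observable]
  take Hookable:  [Hookable object] + [Observable object] + [Observable object] + [Observable]
  take Observable:  [object] + [Observable object] + [Observable object] + [Observable]
  take object:  [object] + [object] + [object]

Loader, Component, Plugin, Registry, Dispatcher, Service, Hookable, Observable, object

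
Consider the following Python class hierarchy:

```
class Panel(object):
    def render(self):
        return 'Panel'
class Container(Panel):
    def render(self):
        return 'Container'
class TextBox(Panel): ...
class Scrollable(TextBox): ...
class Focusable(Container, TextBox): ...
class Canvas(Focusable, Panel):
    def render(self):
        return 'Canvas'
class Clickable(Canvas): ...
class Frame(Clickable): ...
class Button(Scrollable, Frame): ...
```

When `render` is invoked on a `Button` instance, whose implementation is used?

L[Button] = Button + merge(L[Scrollable], L[Frame], [Scrollable Frame])
  take Scrollable:  [Scrollable TextBox Panel object] + [Frame Clickable Canvas Focusable Container TextBox Panel object] + [Scrollable Frame]
  take Frame:  [TextBox Panel object] + [Frame Clickable Canvas Focusable Container TextBox Panel object] + [Frame]
  take Clickable:  [TextBox Panel object] + [Clickable Canvas Focusable Container TextBox Panel object]
  take Canvas:  [TextBox Panel object] + [Canvas Focusable Container TextBox Panel object]
  take Focusable:  [TextBox Panel object] + [Focusable Container TextBox Panel object]
  take Container:  [TextBox Panel object] + [Container TextBox Panel object]
  take TextBox:  [TextBox Panel object] + [TextBox Panel object]
  take Panel:  [Panel object] + [Panel object]
  take object:  [object] + [object]
MRO: Button Scrollable Frame Clickable Canvas Focusable Container TextBox Panel object
render is defined in: Canvas, Container, Panel. First along the MRO is Canvas.

Canvas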